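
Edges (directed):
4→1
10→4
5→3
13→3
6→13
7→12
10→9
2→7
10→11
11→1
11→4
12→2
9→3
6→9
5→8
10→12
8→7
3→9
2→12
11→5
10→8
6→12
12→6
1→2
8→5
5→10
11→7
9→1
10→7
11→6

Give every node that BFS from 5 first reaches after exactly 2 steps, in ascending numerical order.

Level 0: 5
Level 1: 3, 8, 10
Level 2: 4, 7, 9, 11, 12
Level 3: 1, 2, 6
Level 4: 13

4, 7, 9, 11, 12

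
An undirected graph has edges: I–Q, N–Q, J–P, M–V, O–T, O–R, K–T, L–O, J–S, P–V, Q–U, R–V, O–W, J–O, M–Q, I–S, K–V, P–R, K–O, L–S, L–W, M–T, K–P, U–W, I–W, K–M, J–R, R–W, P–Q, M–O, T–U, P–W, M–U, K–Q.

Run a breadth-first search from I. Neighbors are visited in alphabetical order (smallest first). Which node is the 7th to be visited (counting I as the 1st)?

N

Visit I; enqueue Q, S, W → queue [Q, S, W]
Visit Q; enqueue K, M, N, P, U → queue [S, W, K, M, N, P, U]
Visit S; enqueue J, L → queue [W, K, M, N, P, U, J, L]
Visit W; enqueue O, R → queue [K, M, N, P, U, J, L, O, R]
Visit K; enqueue T, V → queue [M, N, P, U, J, L, O, R, T, V]
Visit M → queue [N, P, U, J, L, O, R, T, V]
Visit N → queue [P, U, J, L, O, R, T, V]
Visit P → queue [U, J, L, O, R, T, V]
Visit U → queue [J, L, O, R, T, V]
Visit J → queue [L, O, R, T, V]
Visit L → queue [O, R, T, V]
Visit O → queue [R, T, V]
Visit R → queue [T, V]
Visit T → queue [V]
Visit V → queue []

Visit order: I, Q, S, W, K, M, N, P, U, J, L, O, R, T, V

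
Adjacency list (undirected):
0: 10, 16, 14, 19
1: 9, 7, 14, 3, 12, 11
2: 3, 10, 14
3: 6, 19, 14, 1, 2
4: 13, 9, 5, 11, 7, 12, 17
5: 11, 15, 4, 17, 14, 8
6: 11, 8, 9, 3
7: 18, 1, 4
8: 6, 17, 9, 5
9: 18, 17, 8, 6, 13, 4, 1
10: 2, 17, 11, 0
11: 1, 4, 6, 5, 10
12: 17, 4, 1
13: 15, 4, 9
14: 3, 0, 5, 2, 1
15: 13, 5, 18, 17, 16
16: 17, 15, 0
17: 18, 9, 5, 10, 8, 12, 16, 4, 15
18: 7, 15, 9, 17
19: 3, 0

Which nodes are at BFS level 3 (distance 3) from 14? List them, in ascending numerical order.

Level 0: 14
Level 1: 0, 1, 2, 3, 5
Level 2: 4, 6, 7, 8, 9, 10, 11, 12, 15, 16, 17, 19
Level 3: 13, 18

13, 18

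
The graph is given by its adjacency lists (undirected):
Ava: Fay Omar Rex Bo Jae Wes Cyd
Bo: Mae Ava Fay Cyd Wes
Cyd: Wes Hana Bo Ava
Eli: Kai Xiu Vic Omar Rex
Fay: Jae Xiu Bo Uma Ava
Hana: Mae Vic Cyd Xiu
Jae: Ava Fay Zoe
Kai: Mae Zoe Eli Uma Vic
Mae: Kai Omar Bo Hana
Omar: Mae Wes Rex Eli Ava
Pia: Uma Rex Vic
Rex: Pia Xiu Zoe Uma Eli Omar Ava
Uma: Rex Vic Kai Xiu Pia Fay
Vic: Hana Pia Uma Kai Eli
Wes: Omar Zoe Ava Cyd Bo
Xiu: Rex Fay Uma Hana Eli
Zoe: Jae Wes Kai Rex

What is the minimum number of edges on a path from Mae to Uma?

2

Level 0: Mae
Level 1: Bo, Hana, Kai, Omar
Level 2: Ava, Cyd, Eli, Fay, Rex, Uma, Vic, Wes, Xiu, Zoe
Level 3: Jae, Pia
Uma first appears at level 2.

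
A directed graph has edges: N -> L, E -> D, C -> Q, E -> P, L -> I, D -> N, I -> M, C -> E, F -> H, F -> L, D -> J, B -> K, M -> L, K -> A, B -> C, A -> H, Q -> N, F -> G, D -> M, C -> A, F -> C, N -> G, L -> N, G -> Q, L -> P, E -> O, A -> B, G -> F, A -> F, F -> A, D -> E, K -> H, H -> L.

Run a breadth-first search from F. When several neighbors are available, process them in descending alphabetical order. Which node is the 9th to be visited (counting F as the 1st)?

Visit F; enqueue L, H, G, C, A → queue [L, H, G, C, A]
Visit L; enqueue P, N, I → queue [H, G, C, A, P, N, I]
Visit H → queue [G, C, A, P, N, I]
Visit G; enqueue Q → queue [C, A, P, N, I, Q]
Visit C; enqueue E → queue [A, P, N, I, Q, E]
Visit A; enqueue B → queue [P, N, I, Q, E, B]
Visit P → queue [N, I, Q, E, B]
Visit N → queue [I, Q, E, B]
Visit I; enqueue M → queue [Q, E, B, M]
Visit Q → queue [E, B, M]
Visit E; enqueue O, D → queue [B, M, O, D]
Visit B; enqueue K → queue [M, O, D, K]
Visit M → queue [O, D, K]
Visit O → queue [D, K]
Visit D; enqueue J → queue [K, J]
Visit K → queue [J]
Visit J → queue []

Visit order: F, L, H, G, C, A, P, N, I, Q, E, B, M, O, D, K, J

I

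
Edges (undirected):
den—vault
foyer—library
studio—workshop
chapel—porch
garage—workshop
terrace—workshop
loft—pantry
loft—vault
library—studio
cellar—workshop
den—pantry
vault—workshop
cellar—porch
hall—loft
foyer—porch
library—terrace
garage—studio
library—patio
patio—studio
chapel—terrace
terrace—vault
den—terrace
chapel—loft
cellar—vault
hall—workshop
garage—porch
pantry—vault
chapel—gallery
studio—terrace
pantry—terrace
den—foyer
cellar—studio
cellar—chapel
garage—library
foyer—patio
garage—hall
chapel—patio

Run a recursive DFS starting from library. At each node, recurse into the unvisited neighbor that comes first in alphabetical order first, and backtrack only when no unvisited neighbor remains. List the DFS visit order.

library -> foyer -> den -> pantry -> loft -> chapel -> cellar -> porch -> garage -> hall -> workshop -> studio -> patio -> terrace -> vault -> gallery

Visit library
library → foyer
foyer → den
den → pantry
pantry → loft
loft → chapel
chapel → cellar
cellar → porch
porch → garage
garage → hall
hall → workshop
workshop → studio
studio → patio
studio → terrace
terrace → vault
chapel → gallery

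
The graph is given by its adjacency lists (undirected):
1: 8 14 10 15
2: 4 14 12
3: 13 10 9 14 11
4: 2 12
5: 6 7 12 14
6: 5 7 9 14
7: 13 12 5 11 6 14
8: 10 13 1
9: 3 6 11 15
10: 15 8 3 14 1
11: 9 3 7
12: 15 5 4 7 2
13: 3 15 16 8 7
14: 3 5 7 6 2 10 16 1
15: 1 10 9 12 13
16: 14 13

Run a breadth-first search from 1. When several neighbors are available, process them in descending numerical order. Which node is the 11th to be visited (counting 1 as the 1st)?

Visit 1; enqueue 15, 14, 10, 8 → queue [15, 14, 10, 8]
Visit 15; enqueue 13, 12, 9 → queue [14, 10, 8, 13, 12, 9]
Visit 14; enqueue 16, 7, 6, 5, 3, 2 → queue [10, 8, 13, 12, 9, 16, 7, 6, 5, 3, 2]
Visit 10 → queue [8, 13, 12, 9, 16, 7, 6, 5, 3, 2]
Visit 8 → queue [13, 12, 9, 16, 7, 6, 5, 3, 2]
Visit 13 → queue [12, 9, 16, 7, 6, 5, 3, 2]
Visit 12; enqueue 4 → queue [9, 16, 7, 6, 5, 3, 2, 4]
Visit 9; enqueue 11 → queue [16, 7, 6, 5, 3, 2, 4, 11]
Visit 16 → queue [7, 6, 5, 3, 2, 4, 11]
Visit 7 → queue [6, 5, 3, 2, 4, 11]
Visit 6 → queue [5, 3, 2, 4, 11]
Visit 5 → queue [3, 2, 4, 11]
Visit 3 → queue [2, 4, 11]
Visit 2 → queue [4, 11]
Visit 4 → queue [11]
Visit 11 → queue []

Visit order: 1, 15, 14, 10, 8, 13, 12, 9, 16, 7, 6, 5, 3, 2, 4, 11

6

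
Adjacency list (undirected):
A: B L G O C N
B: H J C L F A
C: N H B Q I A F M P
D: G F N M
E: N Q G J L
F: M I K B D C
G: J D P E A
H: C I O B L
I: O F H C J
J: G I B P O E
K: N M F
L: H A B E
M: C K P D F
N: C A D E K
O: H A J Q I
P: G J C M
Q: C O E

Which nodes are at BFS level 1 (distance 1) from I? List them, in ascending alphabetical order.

Level 0: I
Level 1: C, F, H, J, O
Level 2: A, B, D, E, G, K, L, M, N, P, Q

C, F, H, J, O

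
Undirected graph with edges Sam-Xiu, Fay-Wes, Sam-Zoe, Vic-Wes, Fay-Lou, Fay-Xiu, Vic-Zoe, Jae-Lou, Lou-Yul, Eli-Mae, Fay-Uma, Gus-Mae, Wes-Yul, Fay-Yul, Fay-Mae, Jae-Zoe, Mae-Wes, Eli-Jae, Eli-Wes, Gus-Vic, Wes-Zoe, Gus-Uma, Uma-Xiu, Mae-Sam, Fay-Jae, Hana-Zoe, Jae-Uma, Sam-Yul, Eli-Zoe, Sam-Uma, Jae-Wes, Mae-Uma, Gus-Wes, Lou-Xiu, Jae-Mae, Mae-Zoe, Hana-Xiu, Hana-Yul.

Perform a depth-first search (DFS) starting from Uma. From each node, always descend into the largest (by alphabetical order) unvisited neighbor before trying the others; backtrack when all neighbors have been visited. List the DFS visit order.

Uma -> Xiu -> Sam -> Zoe -> Wes -> Yul -> Lou -> Jae -> Mae -> Gus -> Vic -> Fay -> Eli -> Hana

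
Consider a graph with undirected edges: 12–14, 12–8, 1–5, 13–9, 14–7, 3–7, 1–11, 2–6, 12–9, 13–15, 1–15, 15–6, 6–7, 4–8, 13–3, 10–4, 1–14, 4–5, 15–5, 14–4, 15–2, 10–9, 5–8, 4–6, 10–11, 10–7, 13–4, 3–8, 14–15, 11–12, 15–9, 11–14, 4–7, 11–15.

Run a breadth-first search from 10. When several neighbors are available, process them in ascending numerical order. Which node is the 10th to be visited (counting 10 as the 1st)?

Visit 10; enqueue 4, 7, 9, 11 → queue [4, 7, 9, 11]
Visit 4; enqueue 5, 6, 8, 13, 14 → queue [7, 9, 11, 5, 6, 8, 13, 14]
Visit 7; enqueue 3 → queue [9, 11, 5, 6, 8, 13, 14, 3]
Visit 9; enqueue 12, 15 → queue [11, 5, 6, 8, 13, 14, 3, 12, 15]
Visit 11; enqueue 1 → queue [5, 6, 8, 13, 14, 3, 12, 15, 1]
Visit 5 → queue [6, 8, 13, 14, 3, 12, 15, 1]
Visit 6; enqueue 2 → queue [8, 13, 14, 3, 12, 15, 1, 2]
Visit 8 → queue [13, 14, 3, 12, 15, 1, 2]
Visit 13 → queue [14, 3, 12, 15, 1, 2]
Visit 14 → queue [3, 12, 15, 1, 2]
Visit 3 → queue [12, 15, 1, 2]
Visit 12 → queue [15, 1, 2]
Visit 15 → queue [1, 2]
Visit 1 → queue [2]
Visit 2 → queue []

Visit order: 10, 4, 7, 9, 11, 5, 6, 8, 13, 14, 3, 12, 15, 1, 2

14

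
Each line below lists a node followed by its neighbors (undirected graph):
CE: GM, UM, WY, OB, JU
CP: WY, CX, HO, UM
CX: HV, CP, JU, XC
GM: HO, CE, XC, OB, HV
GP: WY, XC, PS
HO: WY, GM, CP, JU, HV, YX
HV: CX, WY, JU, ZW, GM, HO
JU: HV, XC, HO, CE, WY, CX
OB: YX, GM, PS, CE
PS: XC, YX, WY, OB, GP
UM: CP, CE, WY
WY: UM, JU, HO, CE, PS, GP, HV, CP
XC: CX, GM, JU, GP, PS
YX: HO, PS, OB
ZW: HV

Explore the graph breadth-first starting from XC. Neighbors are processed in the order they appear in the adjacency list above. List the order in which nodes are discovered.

XC CX GM JU GP PS HV CP HO CE OB WY YX ZW UM

Visit XC; enqueue CX, GM, JU, GP, PS → queue [CX, GM, JU, GP, PS]
Visit CX; enqueue HV, CP → queue [GM, JU, GP, PS, HV, CP]
Visit GM; enqueue HO, CE, OB → queue [JU, GP, PS, HV, CP, HO, CE, OB]
Visit JU; enqueue WY → queue [GP, PS, HV, CP, HO, CE, OB, WY]
Visit GP → queue [PS, HV, CP, HO, CE, OB, WY]
Visit PS; enqueue YX → queue [HV, CP, HO, CE, OB, WY, YX]
Visit HV; enqueue ZW → queue [CP, HO, CE, OB, WY, YX, ZW]
Visit CP; enqueue UM → queue [HO, CE, OB, WY, YX, ZW, UM]
Visit HO → queue [CE, OB, WY, YX, ZW, UM]
Visit CE → queue [OB, WY, YX, ZW, UM]
Visit OB → queue [WY, YX, ZW, UM]
Visit WY → queue [YX, ZW, UM]
Visit YX → queue [ZW, UM]
Visit ZW → queue [UM]
Visit UM → queue []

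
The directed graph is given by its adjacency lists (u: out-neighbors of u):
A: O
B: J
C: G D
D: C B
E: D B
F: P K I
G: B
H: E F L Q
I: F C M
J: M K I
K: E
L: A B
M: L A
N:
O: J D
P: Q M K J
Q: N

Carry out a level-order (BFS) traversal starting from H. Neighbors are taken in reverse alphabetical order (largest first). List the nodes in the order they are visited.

H → Q → L → F → E → N → B → A → P → K → I → D → J → O → M → C → G

Visit H; enqueue Q, L, F, E → queue [Q, L, F, E]
Visit Q; enqueue N → queue [L, F, E, N]
Visit L; enqueue B, A → queue [F, E, N, B, A]
Visit F; enqueue P, K, I → queue [E, N, B, A, P, K, I]
Visit E; enqueue D → queue [N, B, A, P, K, I, D]
Visit N → queue [B, A, P, K, I, D]
Visit B; enqueue J → queue [A, P, K, I, D, J]
Visit A; enqueue O → queue [P, K, I, D, J, O]
Visit P; enqueue M → queue [K, I, D, J, O, M]
Visit K → queue [I, D, J, O, M]
Visit I; enqueue C → queue [D, J, O, M, C]
Visit D → queue [J, O, M, C]
Visit J → queue [O, M, C]
Visit O → queue [M, C]
Visit M → queue [C]
Visit C; enqueue G → queue [G]
Visit G → queue []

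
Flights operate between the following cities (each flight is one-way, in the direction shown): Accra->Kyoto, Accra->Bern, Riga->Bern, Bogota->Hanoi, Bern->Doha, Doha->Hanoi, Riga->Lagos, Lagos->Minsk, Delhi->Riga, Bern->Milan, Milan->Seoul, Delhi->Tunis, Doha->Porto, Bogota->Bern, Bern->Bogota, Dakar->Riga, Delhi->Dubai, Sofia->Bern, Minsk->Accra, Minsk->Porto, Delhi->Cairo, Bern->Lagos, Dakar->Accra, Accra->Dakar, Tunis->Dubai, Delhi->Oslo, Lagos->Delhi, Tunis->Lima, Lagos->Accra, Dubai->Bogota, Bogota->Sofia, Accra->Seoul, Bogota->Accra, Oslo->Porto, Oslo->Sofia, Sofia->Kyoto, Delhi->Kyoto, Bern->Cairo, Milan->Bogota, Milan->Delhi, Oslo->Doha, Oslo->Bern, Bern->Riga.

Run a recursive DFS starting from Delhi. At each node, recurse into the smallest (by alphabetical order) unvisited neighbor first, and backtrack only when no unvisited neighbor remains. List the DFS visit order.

Delhi, Cairo, Dubai, Bogota, Accra, Bern, Doha, Hanoi, Porto, Lagos, Minsk, Milan, Seoul, Riga, Dakar, Kyoto, Sofia, Oslo, Tunis, Lima

Visit Delhi
Delhi → Cairo
Delhi → Dubai
Dubai → Bogota
Bogota → Accra
Accra → Bern
Bern → Doha
Doha → Hanoi
Doha → Porto
Bern → Lagos
Lagos → Minsk
Bern → Milan
Milan → Seoul
Bern → Riga
Accra → Dakar
Accra → Kyoto
Bogota → Sofia
Delhi → Oslo
Delhi → Tunis
Tunis → Lima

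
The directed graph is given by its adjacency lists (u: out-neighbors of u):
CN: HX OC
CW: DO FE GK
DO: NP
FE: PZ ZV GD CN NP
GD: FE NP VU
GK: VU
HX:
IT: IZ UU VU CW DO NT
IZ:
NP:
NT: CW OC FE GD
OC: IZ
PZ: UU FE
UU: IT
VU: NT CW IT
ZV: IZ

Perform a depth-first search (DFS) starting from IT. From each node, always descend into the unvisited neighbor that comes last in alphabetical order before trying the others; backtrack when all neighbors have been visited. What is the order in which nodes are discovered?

Visit IT
IT → VU
VU → NT
NT → OC
OC → IZ
NT → GD
GD → NP
GD → FE
FE → ZV
FE → PZ
PZ → UU
FE → CN
CN → HX
NT → CW
CW → GK
CW → DO

IT, VU, NT, OC, IZ, GD, NP, FE, ZV, PZ, UU, CN, HX, CW, GK, DO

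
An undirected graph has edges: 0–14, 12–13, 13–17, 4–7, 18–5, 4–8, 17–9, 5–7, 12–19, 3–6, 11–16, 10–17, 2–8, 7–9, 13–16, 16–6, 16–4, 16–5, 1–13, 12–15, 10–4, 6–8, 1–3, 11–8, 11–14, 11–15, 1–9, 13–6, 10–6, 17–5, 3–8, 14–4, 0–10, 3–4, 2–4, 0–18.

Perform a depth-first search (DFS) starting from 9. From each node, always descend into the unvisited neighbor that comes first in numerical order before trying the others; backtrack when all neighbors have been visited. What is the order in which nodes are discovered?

9 → 1 → 3 → 4 → 2 → 8 → 6 → 10 → 0 → 14 → 11 → 15 → 12 → 13 → 16 → 5 → 7 → 17 → 18 → 19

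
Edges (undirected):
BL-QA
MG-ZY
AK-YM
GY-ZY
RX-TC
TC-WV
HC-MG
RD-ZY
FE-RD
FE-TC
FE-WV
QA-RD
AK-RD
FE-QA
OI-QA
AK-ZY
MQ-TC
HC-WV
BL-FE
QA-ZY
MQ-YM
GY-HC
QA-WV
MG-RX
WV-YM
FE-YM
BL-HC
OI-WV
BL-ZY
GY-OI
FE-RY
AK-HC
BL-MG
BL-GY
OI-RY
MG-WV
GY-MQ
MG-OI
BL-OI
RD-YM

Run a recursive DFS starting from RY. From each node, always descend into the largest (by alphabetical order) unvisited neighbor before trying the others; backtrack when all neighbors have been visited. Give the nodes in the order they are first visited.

RY, OI, WV, YM, RD, ZY, QA, FE, TC, RX, MG, HC, GY, MQ, BL, AK

Visit RY
RY → OI
OI → WV
WV → YM
YM → RD
RD → ZY
ZY → QA
QA → FE
FE → TC
TC → RX
RX → MG
MG → HC
HC → GY
GY → MQ
GY → BL
HC → AK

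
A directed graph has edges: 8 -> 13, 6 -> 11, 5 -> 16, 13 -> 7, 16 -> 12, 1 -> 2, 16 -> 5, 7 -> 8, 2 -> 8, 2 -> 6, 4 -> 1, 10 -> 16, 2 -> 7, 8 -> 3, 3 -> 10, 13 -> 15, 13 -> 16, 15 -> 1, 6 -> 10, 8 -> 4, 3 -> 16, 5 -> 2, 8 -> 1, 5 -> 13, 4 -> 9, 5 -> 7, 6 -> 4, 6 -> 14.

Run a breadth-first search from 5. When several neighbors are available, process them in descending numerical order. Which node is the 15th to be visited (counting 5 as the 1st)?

Visit 5; enqueue 16, 13, 7, 2 → queue [16, 13, 7, 2]
Visit 16; enqueue 12 → queue [13, 7, 2, 12]
Visit 13; enqueue 15 → queue [7, 2, 12, 15]
Visit 7; enqueue 8 → queue [2, 12, 15, 8]
Visit 2; enqueue 6 → queue [12, 15, 8, 6]
Visit 12 → queue [15, 8, 6]
Visit 15; enqueue 1 → queue [8, 6, 1]
Visit 8; enqueue 4, 3 → queue [6, 1, 4, 3]
Visit 6; enqueue 14, 11, 10 → queue [1, 4, 3, 14, 11, 10]
Visit 1 → queue [4, 3, 14, 11, 10]
Visit 4; enqueue 9 → queue [3, 14, 11, 10, 9]
Visit 3 → queue [14, 11, 10, 9]
Visit 14 → queue [11, 10, 9]
Visit 11 → queue [10, 9]
Visit 10 → queue [9]
Visit 9 → queue []

Visit order: 5, 16, 13, 7, 2, 12, 15, 8, 6, 1, 4, 3, 14, 11, 10, 9

10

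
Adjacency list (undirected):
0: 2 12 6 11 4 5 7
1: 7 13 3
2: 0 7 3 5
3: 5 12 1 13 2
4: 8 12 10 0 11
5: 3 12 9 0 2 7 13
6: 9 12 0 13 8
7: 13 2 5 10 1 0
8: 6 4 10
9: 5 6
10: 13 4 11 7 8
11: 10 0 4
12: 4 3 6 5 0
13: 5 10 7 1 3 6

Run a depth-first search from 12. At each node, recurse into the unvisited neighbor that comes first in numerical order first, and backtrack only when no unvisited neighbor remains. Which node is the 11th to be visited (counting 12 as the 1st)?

Visit 12
12 → 0
0 → 2
2 → 3
3 → 1
1 → 7
7 → 5
5 → 9
9 → 6
6 → 8
8 → 4
4 → 10
10 → 11
10 → 13

Visit order: 12, 0, 2, 3, 1, 7, 5, 9, 6, 8, 4, 10, 11, 13

4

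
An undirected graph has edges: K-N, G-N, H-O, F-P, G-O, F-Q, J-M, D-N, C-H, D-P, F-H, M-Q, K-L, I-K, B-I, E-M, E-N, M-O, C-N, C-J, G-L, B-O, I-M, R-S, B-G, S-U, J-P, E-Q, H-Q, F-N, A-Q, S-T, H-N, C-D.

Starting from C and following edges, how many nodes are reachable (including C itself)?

BFS from C visits: C, D, H, J, N, P, F, O, Q, M, E, G, K, B, A, I, L
Reachable nodes: 17 of 21 total.

17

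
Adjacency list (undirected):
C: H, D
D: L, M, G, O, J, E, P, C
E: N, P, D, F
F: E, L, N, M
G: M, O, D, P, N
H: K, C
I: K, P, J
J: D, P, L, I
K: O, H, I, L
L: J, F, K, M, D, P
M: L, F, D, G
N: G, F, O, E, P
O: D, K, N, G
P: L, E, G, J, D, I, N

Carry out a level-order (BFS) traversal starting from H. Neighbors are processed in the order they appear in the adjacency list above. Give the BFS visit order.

Visit H; enqueue K, C → queue [K, C]
Visit K; enqueue O, I, L → queue [C, O, I, L]
Visit C; enqueue D → queue [O, I, L, D]
Visit O; enqueue N, G → queue [I, L, D, N, G]
Visit I; enqueue P, J → queue [L, D, N, G, P, J]
Visit L; enqueue F, M → queue [D, N, G, P, J, F, M]
Visit D; enqueue E → queue [N, G, P, J, F, M, E]
Visit N → queue [G, P, J, F, M, E]
Visit G → queue [P, J, F, M, E]
Visit P → queue [J, F, M, E]
Visit J → queue [F, M, E]
Visit F → queue [M, E]
Visit M → queue [E]
Visit E → queue []

H -> K -> C -> O -> I -> L -> D -> N -> G -> P -> J -> F -> M -> E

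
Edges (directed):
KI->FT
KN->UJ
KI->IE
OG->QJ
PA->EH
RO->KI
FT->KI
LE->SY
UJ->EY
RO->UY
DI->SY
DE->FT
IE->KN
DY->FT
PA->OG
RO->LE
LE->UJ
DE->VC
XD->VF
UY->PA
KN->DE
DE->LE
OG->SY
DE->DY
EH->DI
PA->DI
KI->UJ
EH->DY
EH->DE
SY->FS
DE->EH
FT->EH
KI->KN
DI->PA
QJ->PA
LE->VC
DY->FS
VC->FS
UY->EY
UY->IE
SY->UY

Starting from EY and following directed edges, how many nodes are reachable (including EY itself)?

BFS from EY visits: EY
Reachable nodes: 1 of 21 total.

1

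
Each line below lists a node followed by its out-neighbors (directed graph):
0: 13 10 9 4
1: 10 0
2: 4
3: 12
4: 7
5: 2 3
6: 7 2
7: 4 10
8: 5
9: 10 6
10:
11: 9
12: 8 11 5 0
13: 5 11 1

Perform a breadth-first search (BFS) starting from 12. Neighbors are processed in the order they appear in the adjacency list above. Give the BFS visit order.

Visit 12; enqueue 8, 11, 5, 0 → queue [8, 11, 5, 0]
Visit 8 → queue [11, 5, 0]
Visit 11; enqueue 9 → queue [5, 0, 9]
Visit 5; enqueue 2, 3 → queue [0, 9, 2, 3]
Visit 0; enqueue 13, 10, 4 → queue [9, 2, 3, 13, 10, 4]
Visit 9; enqueue 6 → queue [2, 3, 13, 10, 4, 6]
Visit 2 → queue [3, 13, 10, 4, 6]
Visit 3 → queue [13, 10, 4, 6]
Visit 13; enqueue 1 → queue [10, 4, 6, 1]
Visit 10 → queue [4, 6, 1]
Visit 4; enqueue 7 → queue [6, 1, 7]
Visit 6 → queue [1, 7]
Visit 1 → queue [7]
Visit 7 → queue []

12, 8, 11, 5, 0, 9, 2, 3, 13, 10, 4, 6, 1, 7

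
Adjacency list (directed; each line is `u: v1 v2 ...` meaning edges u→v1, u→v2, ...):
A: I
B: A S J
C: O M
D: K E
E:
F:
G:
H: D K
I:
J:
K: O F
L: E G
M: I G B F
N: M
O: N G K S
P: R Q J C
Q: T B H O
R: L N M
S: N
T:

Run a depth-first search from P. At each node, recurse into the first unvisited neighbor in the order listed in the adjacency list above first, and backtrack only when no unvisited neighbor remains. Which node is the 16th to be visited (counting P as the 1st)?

H

Visit P
P → R
R → L
L → E
L → G
R → N
N → M
M → I
M → B
B → A
B → S
B → J
M → F
P → Q
Q → T
Q → H
H → D
D → K
K → O
P → C

Visit order: P, R, L, E, G, N, M, I, B, A, S, J, F, Q, T, H, D, K, O, C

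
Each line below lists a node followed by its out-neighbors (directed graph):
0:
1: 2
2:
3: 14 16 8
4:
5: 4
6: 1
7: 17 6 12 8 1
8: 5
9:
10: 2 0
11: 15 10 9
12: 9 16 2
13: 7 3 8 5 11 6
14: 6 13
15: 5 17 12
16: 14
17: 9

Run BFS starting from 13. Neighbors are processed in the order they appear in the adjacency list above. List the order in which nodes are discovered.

13, 7, 3, 8, 5, 11, 6, 17, 12, 1, 14, 16, 4, 15, 10, 9, 2, 0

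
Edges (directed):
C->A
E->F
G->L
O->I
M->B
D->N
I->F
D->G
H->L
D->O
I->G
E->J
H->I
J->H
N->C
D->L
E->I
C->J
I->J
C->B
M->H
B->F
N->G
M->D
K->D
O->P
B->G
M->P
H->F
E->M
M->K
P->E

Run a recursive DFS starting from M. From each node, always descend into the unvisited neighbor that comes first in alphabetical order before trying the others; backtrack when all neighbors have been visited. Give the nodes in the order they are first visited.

M B F G L D N C A J H I O P E K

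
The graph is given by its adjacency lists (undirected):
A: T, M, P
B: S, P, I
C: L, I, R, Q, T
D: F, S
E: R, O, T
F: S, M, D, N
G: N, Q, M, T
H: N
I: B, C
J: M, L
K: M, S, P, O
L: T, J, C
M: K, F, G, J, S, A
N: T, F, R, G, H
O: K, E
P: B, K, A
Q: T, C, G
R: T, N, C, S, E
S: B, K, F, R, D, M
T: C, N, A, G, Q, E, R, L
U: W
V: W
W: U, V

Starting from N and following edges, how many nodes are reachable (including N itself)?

20

BFS from N visits: N, T, R, H, G, F, Q, L, E, C, A, S, M, D, J, O, I, P, K, B
Reachable nodes: 20 of 23 total.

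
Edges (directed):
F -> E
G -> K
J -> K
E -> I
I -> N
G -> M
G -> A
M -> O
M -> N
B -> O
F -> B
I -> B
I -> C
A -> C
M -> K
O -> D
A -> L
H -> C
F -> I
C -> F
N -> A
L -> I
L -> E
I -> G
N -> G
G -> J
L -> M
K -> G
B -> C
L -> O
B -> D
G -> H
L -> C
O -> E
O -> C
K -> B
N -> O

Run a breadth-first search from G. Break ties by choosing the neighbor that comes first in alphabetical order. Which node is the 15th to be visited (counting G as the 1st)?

D

Visit G; enqueue A, H, J, K, M → queue [A, H, J, K, M]
Visit A; enqueue C, L → queue [H, J, K, M, C, L]
Visit H → queue [J, K, M, C, L]
Visit J → queue [K, M, C, L]
Visit K; enqueue B → queue [M, C, L, B]
Visit M; enqueue N, O → queue [C, L, B, N, O]
Visit C; enqueue F → queue [L, B, N, O, F]
Visit L; enqueue E, I → queue [B, N, O, F, E, I]
Visit B; enqueue D → queue [N, O, F, E, I, D]
Visit N → queue [O, F, E, I, D]
Visit O → queue [F, E, I, D]
Visit F → queue [E, I, D]
Visit E → queue [I, D]
Visit I → queue [D]
Visit D → queue []

Visit order: G, A, H, J, K, M, C, L, B, N, O, F, E, I, D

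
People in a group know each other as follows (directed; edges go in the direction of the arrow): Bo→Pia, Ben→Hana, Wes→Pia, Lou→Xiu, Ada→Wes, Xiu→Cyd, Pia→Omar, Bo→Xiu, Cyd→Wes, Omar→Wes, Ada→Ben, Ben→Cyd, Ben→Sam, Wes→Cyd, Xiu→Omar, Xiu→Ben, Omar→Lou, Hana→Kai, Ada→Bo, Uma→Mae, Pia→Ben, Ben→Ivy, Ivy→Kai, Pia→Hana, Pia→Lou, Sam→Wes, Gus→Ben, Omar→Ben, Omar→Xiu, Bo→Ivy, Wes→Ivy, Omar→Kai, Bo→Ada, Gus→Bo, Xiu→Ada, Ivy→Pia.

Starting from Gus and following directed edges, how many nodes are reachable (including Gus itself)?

BFS from Gus visits: Gus, Bo, Ben, Xiu, Pia, Ivy, Ada, Sam, Hana, Cyd, Omar, Lou, Kai, Wes
Reachable nodes: 14 of 16 total.

14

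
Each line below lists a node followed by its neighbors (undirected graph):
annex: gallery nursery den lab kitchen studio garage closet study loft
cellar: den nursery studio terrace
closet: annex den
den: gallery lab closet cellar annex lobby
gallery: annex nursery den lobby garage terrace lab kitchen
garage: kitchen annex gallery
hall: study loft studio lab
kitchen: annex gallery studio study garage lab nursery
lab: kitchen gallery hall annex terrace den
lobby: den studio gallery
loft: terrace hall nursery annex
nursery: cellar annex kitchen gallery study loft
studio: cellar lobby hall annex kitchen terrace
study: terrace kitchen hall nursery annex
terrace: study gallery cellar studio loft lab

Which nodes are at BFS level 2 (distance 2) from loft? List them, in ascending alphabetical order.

Level 0: loft
Level 1: annex, hall, nursery, terrace
Level 2: cellar, closet, den, gallery, garage, kitchen, lab, studio, study
Level 3: lobby

cellar, closet, den, gallery, garage, kitchen, lab, studio, study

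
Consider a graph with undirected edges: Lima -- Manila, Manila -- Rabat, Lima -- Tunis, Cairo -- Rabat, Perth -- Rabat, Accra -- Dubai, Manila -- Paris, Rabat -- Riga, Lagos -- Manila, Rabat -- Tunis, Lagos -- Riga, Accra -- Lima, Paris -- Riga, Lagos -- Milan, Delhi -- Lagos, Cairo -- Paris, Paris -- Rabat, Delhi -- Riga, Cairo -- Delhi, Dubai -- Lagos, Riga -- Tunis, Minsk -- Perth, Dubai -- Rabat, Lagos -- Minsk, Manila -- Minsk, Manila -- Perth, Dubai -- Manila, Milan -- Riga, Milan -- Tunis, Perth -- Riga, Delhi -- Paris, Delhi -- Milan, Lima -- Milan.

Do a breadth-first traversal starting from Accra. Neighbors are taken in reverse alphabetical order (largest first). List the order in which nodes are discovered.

Accra -> Lima -> Dubai -> Tunis -> Milan -> Manila -> Rabat -> Lagos -> Riga -> Delhi -> Perth -> Paris -> Minsk -> Cairo

Visit Accra; enqueue Lima, Dubai → queue [Lima, Dubai]
Visit Lima; enqueue Tunis, Milan, Manila → queue [Dubai, Tunis, Milan, Manila]
Visit Dubai; enqueue Rabat, Lagos → queue [Tunis, Milan, Manila, Rabat, Lagos]
Visit Tunis; enqueue Riga → queue [Milan, Manila, Rabat, Lagos, Riga]
Visit Milan; enqueue Delhi → queue [Manila, Rabat, Lagos, Riga, Delhi]
Visit Manila; enqueue Perth, Paris, Minsk → queue [Rabat, Lagos, Riga, Delhi, Perth, Paris, Minsk]
Visit Rabat; enqueue Cairo → queue [Lagos, Riga, Delhi, Perth, Paris, Minsk, Cairo]
Visit Lagos → queue [Riga, Delhi, Perth, Paris, Minsk, Cairo]
Visit Riga → queue [Delhi, Perth, Paris, Minsk, Cairo]
Visit Delhi → queue [Perth, Paris, Minsk, Cairo]
Visit Perth → queue [Paris, Minsk, Cairo]
Visit Paris → queue [Minsk, Cairo]
Visit Minsk → queue [Cairo]
Visit Cairo → queue []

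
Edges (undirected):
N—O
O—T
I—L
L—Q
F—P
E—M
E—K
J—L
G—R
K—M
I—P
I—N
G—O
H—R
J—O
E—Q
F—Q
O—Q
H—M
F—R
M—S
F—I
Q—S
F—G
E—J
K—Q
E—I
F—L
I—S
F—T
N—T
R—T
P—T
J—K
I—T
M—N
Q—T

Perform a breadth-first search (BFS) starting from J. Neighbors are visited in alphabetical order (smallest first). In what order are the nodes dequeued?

J, E, K, L, O, I, M, Q, F, G, N, T, P, S, H, R

Visit J; enqueue E, K, L, O → queue [E, K, L, O]
Visit E; enqueue I, M, Q → queue [K, L, O, I, M, Q]
Visit K → queue [L, O, I, M, Q]
Visit L; enqueue F → queue [O, I, M, Q, F]
Visit O; enqueue G, N, T → queue [I, M, Q, F, G, N, T]
Visit I; enqueue P, S → queue [M, Q, F, G, N, T, P, S]
Visit M; enqueue H → queue [Q, F, G, N, T, P, S, H]
Visit Q → queue [F, G, N, T, P, S, H]
Visit F; enqueue R → queue [G, N, T, P, S, H, R]
Visit G → queue [N, T, P, S, H, R]
Visit N → queue [T, P, S, H, R]
Visit T → queue [P, S, H, R]
Visit P → queue [S, H, R]
Visit S → queue [H, R]
Visit H → queue [R]
Visit R → queue []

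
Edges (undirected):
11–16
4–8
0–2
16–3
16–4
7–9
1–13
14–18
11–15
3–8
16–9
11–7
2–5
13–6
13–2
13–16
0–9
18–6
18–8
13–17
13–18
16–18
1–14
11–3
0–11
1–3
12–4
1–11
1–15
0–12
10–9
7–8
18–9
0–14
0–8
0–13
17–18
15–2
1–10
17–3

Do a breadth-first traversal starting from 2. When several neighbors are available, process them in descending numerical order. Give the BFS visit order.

2 → 15 → 13 → 5 → 0 → 11 → 1 → 18 → 17 → 16 → 6 → 14 → 12 → 9 → 8 → 7 → 3 → 10 → 4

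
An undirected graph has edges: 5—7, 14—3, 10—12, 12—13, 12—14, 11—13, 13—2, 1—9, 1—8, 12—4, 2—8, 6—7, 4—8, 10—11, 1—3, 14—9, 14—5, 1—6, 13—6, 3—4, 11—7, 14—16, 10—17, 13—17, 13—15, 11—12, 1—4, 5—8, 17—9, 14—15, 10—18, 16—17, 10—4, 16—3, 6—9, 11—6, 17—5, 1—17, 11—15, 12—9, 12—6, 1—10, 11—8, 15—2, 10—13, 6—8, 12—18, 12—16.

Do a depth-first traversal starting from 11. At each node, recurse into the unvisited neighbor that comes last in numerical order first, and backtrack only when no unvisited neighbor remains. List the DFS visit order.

11 15 14 16 17 13 12 18 10 4 8 6 9 1 3 7 5 2

Visit 11
11 → 15
15 → 14
14 → 16
16 → 17
17 → 13
13 → 12
12 → 18
18 → 10
10 → 4
4 → 8
8 → 6
6 → 9
9 → 1
1 → 3
6 → 7
7 → 5
8 → 2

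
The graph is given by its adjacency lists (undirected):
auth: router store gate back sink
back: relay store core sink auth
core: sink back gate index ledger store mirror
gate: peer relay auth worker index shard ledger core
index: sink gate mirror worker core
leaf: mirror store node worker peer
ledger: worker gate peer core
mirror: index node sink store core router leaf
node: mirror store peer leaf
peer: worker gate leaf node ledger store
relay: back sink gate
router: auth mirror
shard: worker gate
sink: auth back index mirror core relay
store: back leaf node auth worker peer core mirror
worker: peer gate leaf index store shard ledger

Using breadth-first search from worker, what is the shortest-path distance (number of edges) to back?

Level 0: worker
Level 1: gate, index, leaf, ledger, peer, shard, store
Level 2: auth, back, core, mirror, node, relay, sink
Level 3: router
back first appears at level 2.

2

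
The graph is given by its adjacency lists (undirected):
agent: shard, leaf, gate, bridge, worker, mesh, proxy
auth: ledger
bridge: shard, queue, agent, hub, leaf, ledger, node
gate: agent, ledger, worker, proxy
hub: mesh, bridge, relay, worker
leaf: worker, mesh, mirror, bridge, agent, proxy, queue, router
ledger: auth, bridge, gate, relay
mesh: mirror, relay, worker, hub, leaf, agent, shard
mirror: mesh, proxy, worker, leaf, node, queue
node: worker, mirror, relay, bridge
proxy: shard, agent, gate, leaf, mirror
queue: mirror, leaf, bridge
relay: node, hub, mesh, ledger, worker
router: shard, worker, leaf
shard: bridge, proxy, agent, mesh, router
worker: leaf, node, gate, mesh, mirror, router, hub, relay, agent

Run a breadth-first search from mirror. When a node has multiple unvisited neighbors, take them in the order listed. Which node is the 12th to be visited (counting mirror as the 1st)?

gate

Visit mirror; enqueue mesh, proxy, worker, leaf, node, queue → queue [mesh, proxy, worker, leaf, node, queue]
Visit mesh; enqueue relay, hub, agent, shard → queue [proxy, worker, leaf, node, queue, relay, hub, agent, shard]
Visit proxy; enqueue gate → queue [worker, leaf, node, queue, relay, hub, agent, shard, gate]
Visit worker; enqueue router → queue [leaf, node, queue, relay, hub, agent, shard, gate, router]
Visit leaf; enqueue bridge → queue [node, queue, relay, hub, agent, shard, gate, router, bridge]
Visit node → queue [queue, relay, hub, agent, shard, gate, router, bridge]
Visit queue → queue [relay, hub, agent, shard, gate, router, bridge]
Visit relay; enqueue ledger → queue [hub, agent, shard, gate, router, bridge, ledger]
Visit hub → queue [agent, shard, gate, router, bridge, ledger]
Visit agent → queue [shard, gate, router, bridge, ledger]
Visit shard → queue [gate, router, bridge, ledger]
Visit gate → queue [router, bridge, ledger]
Visit router → queue [bridge, ledger]
Visit bridge → queue [ledger]
Visit ledger; enqueue auth → queue [auth]
Visit auth → queue []

Visit order: mirror, mesh, proxy, worker, leaf, node, queue, relay, hub, agent, shard, gate, router, bridge, ledger, auth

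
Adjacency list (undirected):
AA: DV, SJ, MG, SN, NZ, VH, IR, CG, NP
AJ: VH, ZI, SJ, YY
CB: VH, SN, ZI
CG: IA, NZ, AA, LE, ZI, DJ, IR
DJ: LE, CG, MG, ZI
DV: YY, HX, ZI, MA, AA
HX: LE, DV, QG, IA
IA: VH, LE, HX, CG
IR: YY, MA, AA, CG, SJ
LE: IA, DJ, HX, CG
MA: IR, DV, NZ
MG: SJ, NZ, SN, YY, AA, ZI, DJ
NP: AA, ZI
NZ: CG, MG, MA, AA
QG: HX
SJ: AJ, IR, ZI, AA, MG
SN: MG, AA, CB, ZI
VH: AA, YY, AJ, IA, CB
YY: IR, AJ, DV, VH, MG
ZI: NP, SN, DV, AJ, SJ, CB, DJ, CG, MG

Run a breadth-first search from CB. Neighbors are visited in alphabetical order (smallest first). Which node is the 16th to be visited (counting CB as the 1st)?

Visit CB; enqueue SN, VH, ZI → queue [SN, VH, ZI]
Visit SN; enqueue AA, MG → queue [VH, ZI, AA, MG]
Visit VH; enqueue AJ, IA, YY → queue [ZI, AA, MG, AJ, IA, YY]
Visit ZI; enqueue CG, DJ, DV, NP, SJ → queue [AA, MG, AJ, IA, YY, CG, DJ, DV, NP, SJ]
Visit AA; enqueue IR, NZ → queue [MG, AJ, IA, YY, CG, DJ, DV, NP, SJ, IR, NZ]
Visit MG → queue [AJ, IA, YY, CG, DJ, DV, NP, SJ, IR, NZ]
Visit AJ → queue [IA, YY, CG, DJ, DV, NP, SJ, IR, NZ]
Visit IA; enqueue HX, LE → queue [YY, CG, DJ, DV, NP, SJ, IR, NZ, HX, LE]
Visit YY → queue [CG, DJ, DV, NP, SJ, IR, NZ, HX, LE]
Visit CG → queue [DJ, DV, NP, SJ, IR, NZ, HX, LE]
Visit DJ → queue [DV, NP, SJ, IR, NZ, HX, LE]
Visit DV; enqueue MA → queue [NP, SJ, IR, NZ, HX, LE, MA]
Visit NP → queue [SJ, IR, NZ, HX, LE, MA]
Visit SJ → queue [IR, NZ, HX, LE, MA]
Visit IR → queue [NZ, HX, LE, MA]
Visit NZ → queue [HX, LE, MA]
Visit HX; enqueue QG → queue [LE, MA, QG]
Visit LE → queue [MA, QG]
Visit MA → queue [QG]
Visit QG → queue []

Visit order: CB, SN, VH, ZI, AA, MG, AJ, IA, YY, CG, DJ, DV, NP, SJ, IR, NZ, HX, LE, MA, QG

NZ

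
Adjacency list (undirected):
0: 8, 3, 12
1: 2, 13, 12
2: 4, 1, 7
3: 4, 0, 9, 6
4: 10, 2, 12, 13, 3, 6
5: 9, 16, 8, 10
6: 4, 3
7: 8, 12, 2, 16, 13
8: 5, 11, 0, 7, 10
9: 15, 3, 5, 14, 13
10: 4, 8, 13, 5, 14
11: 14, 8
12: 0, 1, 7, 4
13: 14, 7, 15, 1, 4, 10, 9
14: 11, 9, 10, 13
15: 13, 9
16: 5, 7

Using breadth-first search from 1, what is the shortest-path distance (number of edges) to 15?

Level 0: 1
Level 1: 2, 12, 13
Level 2: 0, 4, 7, 9, 10, 14, 15
Level 3: 3, 5, 6, 8, 11, 16
15 first appears at level 2.

2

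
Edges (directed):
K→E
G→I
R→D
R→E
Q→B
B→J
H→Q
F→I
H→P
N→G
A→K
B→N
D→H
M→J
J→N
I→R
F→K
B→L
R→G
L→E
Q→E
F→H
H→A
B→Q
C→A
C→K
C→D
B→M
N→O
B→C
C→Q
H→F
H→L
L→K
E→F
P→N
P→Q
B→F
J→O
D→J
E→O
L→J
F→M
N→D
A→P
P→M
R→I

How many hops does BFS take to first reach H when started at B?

Level 0: B
Level 1: C, F, J, L, M, N, Q
Level 2: A, D, E, G, H, I, K, O
Level 3: P, R
H first appears at level 2.

2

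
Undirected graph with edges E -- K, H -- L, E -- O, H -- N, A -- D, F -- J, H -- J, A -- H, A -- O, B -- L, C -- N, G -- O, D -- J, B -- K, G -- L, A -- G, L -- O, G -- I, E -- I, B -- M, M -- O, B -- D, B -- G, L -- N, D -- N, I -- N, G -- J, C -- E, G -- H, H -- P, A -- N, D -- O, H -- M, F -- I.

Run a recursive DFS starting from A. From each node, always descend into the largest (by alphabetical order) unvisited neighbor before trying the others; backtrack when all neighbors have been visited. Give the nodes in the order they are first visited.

A O M H P N L G J F I E K B D C

Visit A
A → O
O → M
M → H
H → P
H → N
N → L
L → G
G → J
J → F
F → I
I → E
E → K
K → B
B → D
E → C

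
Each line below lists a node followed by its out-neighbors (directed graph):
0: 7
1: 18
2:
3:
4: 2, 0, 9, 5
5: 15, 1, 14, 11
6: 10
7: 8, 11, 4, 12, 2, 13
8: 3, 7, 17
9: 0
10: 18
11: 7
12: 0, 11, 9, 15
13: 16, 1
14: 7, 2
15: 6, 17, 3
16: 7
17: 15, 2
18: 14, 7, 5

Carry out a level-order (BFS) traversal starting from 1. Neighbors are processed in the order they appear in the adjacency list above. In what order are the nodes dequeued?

Visit 1; enqueue 18 → queue [18]
Visit 18; enqueue 14, 7, 5 → queue [14, 7, 5]
Visit 14; enqueue 2 → queue [7, 5, 2]
Visit 7; enqueue 8, 11, 4, 12, 13 → queue [5, 2, 8, 11, 4, 12, 13]
Visit 5; enqueue 15 → queue [2, 8, 11, 4, 12, 13, 15]
Visit 2 → queue [8, 11, 4, 12, 13, 15]
Visit 8; enqueue 3, 17 → queue [11, 4, 12, 13, 15, 3, 17]
Visit 11 → queue [4, 12, 13, 15, 3, 17]
Visit 4; enqueue 0, 9 → queue [12, 13, 15, 3, 17, 0, 9]
Visit 12 → queue [13, 15, 3, 17, 0, 9]
Visit 13; enqueue 16 → queue [15, 3, 17, 0, 9, 16]
Visit 15; enqueue 6 → queue [3, 17, 0, 9, 16, 6]
Visit 3 → queue [17, 0, 9, 16, 6]
Visit 17 → queue [0, 9, 16, 6]
Visit 0 → queue [9, 16, 6]
Visit 9 → queue [16, 6]
Visit 16 → queue [6]
Visit 6; enqueue 10 → queue [10]
Visit 10 → queue []

1, 18, 14, 7, 5, 2, 8, 11, 4, 12, 13, 15, 3, 17, 0, 9, 16, 6, 10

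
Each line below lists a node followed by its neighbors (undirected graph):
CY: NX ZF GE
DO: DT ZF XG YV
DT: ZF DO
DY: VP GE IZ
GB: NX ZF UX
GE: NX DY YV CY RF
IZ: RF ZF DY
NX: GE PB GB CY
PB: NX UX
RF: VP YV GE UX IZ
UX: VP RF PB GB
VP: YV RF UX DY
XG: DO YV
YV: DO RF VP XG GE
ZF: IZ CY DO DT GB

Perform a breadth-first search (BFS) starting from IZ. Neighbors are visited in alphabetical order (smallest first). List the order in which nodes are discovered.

IZ → DY → RF → ZF → GE → VP → UX → YV → CY → DO → DT → GB → NX → PB → XG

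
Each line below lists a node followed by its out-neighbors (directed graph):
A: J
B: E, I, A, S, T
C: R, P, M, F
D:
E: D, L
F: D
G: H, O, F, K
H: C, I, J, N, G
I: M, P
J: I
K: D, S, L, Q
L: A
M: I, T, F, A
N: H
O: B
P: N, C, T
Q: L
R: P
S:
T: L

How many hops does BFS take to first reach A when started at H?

Level 0: H
Level 1: C, G, I, J, N
Level 2: F, K, M, O, P, R
Level 3: A, B, D, L, Q, S, T
Level 4: E
A first appears at level 3.

3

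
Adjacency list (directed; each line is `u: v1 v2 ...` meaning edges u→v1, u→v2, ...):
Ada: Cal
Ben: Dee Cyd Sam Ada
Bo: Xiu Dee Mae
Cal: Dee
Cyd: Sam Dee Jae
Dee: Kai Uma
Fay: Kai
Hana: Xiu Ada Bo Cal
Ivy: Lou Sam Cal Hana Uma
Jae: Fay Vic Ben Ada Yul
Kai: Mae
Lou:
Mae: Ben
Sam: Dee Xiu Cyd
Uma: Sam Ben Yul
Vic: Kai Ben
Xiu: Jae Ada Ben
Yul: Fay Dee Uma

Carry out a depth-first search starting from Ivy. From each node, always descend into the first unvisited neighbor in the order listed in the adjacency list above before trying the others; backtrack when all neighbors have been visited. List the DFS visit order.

Visit Ivy
Ivy → Lou
Ivy → Sam
Sam → Dee
Dee → Kai
Kai → Mae
Mae → Ben
Ben → Cyd
Cyd → Jae
Jae → Fay
Jae → Vic
Jae → Ada
Ada → Cal
Jae → Yul
Yul → Uma
Sam → Xiu
Ivy → Hana
Hana → Bo

Ivy, Lou, Sam, Dee, Kai, Mae, Ben, Cyd, Jae, Fay, Vic, Ada, Cal, Yul, Uma, Xiu, Hana, Bo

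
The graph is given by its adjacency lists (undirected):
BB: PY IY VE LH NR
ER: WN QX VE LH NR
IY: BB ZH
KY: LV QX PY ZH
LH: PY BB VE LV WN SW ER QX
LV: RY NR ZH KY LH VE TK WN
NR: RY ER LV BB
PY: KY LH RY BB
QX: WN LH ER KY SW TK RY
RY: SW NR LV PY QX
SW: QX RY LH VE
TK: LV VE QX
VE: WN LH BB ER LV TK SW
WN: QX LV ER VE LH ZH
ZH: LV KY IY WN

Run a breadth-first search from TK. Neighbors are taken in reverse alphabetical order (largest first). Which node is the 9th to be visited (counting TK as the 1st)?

Visit TK; enqueue VE, QX, LV → queue [VE, QX, LV]
Visit VE; enqueue WN, SW, LH, ER, BB → queue [QX, LV, WN, SW, LH, ER, BB]
Visit QX; enqueue RY, KY → queue [LV, WN, SW, LH, ER, BB, RY, KY]
Visit LV; enqueue ZH, NR → queue [WN, SW, LH, ER, BB, RY, KY, ZH, NR]
Visit WN → queue [SW, LH, ER, BB, RY, KY, ZH, NR]
Visit SW → queue [LH, ER, BB, RY, KY, ZH, NR]
Visit LH; enqueue PY → queue [ER, BB, RY, KY, ZH, NR, PY]
Visit ER → queue [BB, RY, KY, ZH, NR, PY]
Visit BB; enqueue IY → queue [RY, KY, ZH, NR, PY, IY]
Visit RY → queue [KY, ZH, NR, PY, IY]
Visit KY → queue [ZH, NR, PY, IY]
Visit ZH → queue [NR, PY, IY]
Visit NR → queue [PY, IY]
Visit PY → queue [IY]
Visit IY → queue []

Visit order: TK, VE, QX, LV, WN, SW, LH, ER, BB, RY, KY, ZH, NR, PY, IY

BB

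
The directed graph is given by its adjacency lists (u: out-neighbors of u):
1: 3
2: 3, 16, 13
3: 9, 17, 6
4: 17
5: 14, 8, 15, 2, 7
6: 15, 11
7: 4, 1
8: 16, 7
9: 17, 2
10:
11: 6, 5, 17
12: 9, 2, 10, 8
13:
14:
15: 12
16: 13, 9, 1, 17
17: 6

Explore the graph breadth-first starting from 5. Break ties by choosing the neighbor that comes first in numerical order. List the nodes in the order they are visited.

Visit 5; enqueue 2, 7, 8, 14, 15 → queue [2, 7, 8, 14, 15]
Visit 2; enqueue 3, 13, 16 → queue [7, 8, 14, 15, 3, 13, 16]
Visit 7; enqueue 1, 4 → queue [8, 14, 15, 3, 13, 16, 1, 4]
Visit 8 → queue [14, 15, 3, 13, 16, 1, 4]
Visit 14 → queue [15, 3, 13, 16, 1, 4]
Visit 15; enqueue 12 → queue [3, 13, 16, 1, 4, 12]
Visit 3; enqueue 6, 9, 17 → queue [13, 16, 1, 4, 12, 6, 9, 17]
Visit 13 → queue [16, 1, 4, 12, 6, 9, 17]
Visit 16 → queue [1, 4, 12, 6, 9, 17]
Visit 1 → queue [4, 12, 6, 9, 17]
Visit 4 → queue [12, 6, 9, 17]
Visit 12; enqueue 10 → queue [6, 9, 17, 10]
Visit 6; enqueue 11 → queue [9, 17, 10, 11]
Visit 9 → queue [17, 10, 11]
Visit 17 → queue [10, 11]
Visit 10 → queue [11]
Visit 11 → queue []

5 2 7 8 14 15 3 13 16 1 4 12 6 9 17 10 11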